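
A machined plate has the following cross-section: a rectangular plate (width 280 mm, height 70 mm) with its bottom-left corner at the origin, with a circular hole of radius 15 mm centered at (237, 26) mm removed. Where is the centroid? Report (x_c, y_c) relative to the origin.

plate: A = 280 × 70 = 19600.00, centroid at (140.00, 35.00).
hole: A = −π·15² = -706.86, centroid at (237.00, 26.00).
ΣA = 18893.14 mm²
ΣAx_c = (19600.00)(140.00) + (-706.86)(237.00) = 2576474.57 mm³
ΣAy_c = (19600.00)(35.00) + (-706.86)(26.00) = 667621.68 mm³
x_c = 2576474.57 / 18893.14 = 136.37 mm
y_c = 667621.68 / 18893.14 = 35.34 mm

x_c = 136.37 mm, y_c = 35.34 mm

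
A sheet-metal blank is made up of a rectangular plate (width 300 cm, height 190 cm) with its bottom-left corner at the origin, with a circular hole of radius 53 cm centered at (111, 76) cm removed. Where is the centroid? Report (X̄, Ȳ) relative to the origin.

plate: A = 300 × 190 = 57000.00, centroid at (150.00, 95.00).
hole: A = −π·53² = -8824.73, centroid at (111.00, 76.00).
ΣA = 48175.27 cm²
ΣAX̄ = (57000.00)(150.00) + (-8824.73)(111.00) = 7570454.55 cm³
ΣAȲ = (57000.00)(95.00) + (-8824.73)(76.00) = 4744320.23 cm³
X̄ = 7570454.55 / 48175.27 = 157.14 cm
Ȳ = 4744320.23 / 48175.27 = 98.48 cm

X̄ = 157.14 cm, Ȳ = 98.48 cm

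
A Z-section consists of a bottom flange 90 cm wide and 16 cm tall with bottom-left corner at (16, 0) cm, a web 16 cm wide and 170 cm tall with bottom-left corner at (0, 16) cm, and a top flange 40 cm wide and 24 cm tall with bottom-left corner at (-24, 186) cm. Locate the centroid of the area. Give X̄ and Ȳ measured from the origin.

X̄ = 20.66 cm, Ȳ = 93.03 cm

bottom flange: A = 90 × 16 = 1440.00, centroid at (61.00, 8.00).
web: A = 16 × 170 = 2720.00, centroid at (8.00, 101.00).
top flange: A = 40 × 24 = 960.00, centroid at (-4.00, 198.00).
ΣA = 5120.00 cm²
ΣAX̄ = (1440.00)(61.00) + (2720.00)(8.00) + (960.00)(-4.00) = 105760.00 cm³
ΣAȲ = (1440.00)(8.00) + (2720.00)(101.00) + (960.00)(198.00) = 476320.00 cm³
X̄ = 105760.00 / 5120.00 = 20.66 cm
Ȳ = 476320.00 / 5120.00 = 93.03 cm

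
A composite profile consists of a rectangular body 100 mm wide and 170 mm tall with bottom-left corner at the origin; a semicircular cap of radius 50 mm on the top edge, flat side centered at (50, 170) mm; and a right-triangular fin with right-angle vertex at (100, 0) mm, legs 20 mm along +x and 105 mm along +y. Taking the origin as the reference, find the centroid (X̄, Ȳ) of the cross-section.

Part | A | x̄ᵢ | ȳᵢ | A·x̄ᵢ | A·ȳᵢ
rectangular body | 17000.00 | 50.00 | 85.00 | 850000.00 | 1445000.00
semicircular top | 3926.99 | 50.00 | 191.22 | 196349.54 | 750921.77
triangular fin | 1050.00 | 106.67 | 35.00 | 112000.00 | 36750.00
Σ | 21976.99 |  |  | 1158349.54 | 2232671.77
X̄ = 1158349.54 / 21976.99 = 52.71 mm
Ȳ = 2232671.77 / 21976.99 = 101.59 mm

X̄ = 52.71 mm, Ȳ = 101.59 mm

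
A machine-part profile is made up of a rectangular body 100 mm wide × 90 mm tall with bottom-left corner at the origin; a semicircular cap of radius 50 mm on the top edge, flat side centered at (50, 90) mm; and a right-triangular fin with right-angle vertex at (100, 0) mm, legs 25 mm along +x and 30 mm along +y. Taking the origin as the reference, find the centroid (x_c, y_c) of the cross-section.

rectangular body: A = 100 × 90 = 9000.00, centroid at (50.00, 45.00).
semicircular top: A = ½π·50² = 3926.99, centroid at (50.00, 111.22).
triangular fin: A = ½·25·30 = 375.00, centroid at (108.33, 10.00).
ΣA = 13301.99 mm², ΣAx_c = 686974.54 mm³, ΣAy_c = 845512.51 mm³.
x_c = 686974.54/13301.99 = 51.64 mm; y_c = 845512.51/13301.99 = 63.56 mm.

x_c = 51.64 mm, y_c = 63.56 mm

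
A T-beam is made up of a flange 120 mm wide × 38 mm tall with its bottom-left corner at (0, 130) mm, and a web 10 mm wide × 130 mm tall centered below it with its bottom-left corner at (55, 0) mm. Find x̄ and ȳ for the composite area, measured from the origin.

web: A = 10 × 130 = 1300.00, centroid at (60.00, 65.00).
flange: A = 120 × 38 = 4560.00, centroid at (60.00, 149.00).
ΣA = 5860.00 mm², ΣAx̄ = 351600.00 mm³, ΣAȳ = 763940.00 mm³.
x̄ = 351600.00/5860.00 = 60.00 mm; ȳ = 763940.00/5860.00 = 130.37 mm.

x̄ = 60.00 mm, ȳ = 130.37 mm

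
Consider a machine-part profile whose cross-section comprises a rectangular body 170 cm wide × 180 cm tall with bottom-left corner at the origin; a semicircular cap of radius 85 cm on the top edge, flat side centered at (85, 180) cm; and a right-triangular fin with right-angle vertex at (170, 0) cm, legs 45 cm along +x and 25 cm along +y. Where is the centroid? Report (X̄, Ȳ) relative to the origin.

rectangular body: A = 170 × 180 = 30600.00, centroid at (85.00, 90.00).
semicircular top: A = ½π·85² = 11349.00, centroid at (85.00, 216.08).
triangular fin: A = ½·45·25 = 562.50, centroid at (185.00, 8.33).
ΣA = 42511.50 cm², ΣAX̄ = 3669727.79 cm³, ΣAȲ = 5210924.79 cm³.
X̄ = 3669727.79/42511.50 = 86.32 cm; Ȳ = 5210924.79/42511.50 = 122.58 cm.

X̄ = 86.32 cm, Ȳ = 122.58 cm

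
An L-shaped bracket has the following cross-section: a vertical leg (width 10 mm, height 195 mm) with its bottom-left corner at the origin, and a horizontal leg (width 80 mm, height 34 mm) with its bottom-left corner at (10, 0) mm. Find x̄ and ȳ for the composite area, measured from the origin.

Part | A | x̄ᵢ | ȳᵢ | A·x̄ᵢ | A·ȳᵢ
vertical leg | 1950.00 | 5.00 | 97.50 | 9750.00 | 190125.00
horizontal leg | 2720.00 | 50.00 | 17.00 | 136000.00 | 46240.00
Σ | 4670.00 |  |  | 145750.00 | 236365.00
x̄ = 145750.00 / 4670.00 = 31.21 mm
ȳ = 236365.00 / 4670.00 = 50.61 mm

x̄ = 31.21 mm, ȳ = 50.61 mm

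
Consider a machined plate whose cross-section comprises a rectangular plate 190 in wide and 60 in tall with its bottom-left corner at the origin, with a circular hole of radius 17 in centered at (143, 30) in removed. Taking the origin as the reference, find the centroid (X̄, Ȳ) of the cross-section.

plate: A = 190 × 60 = 11400.00, centroid at (95.00, 30.00).
hole: A = −π·17² = -907.92, centroid at (143.00, 30.00).
ΣA = 10492.08 in², ΣAX̄ = 953167.40 in³, ΣAȲ = 314762.39 in³.
X̄ = 953167.40/10492.08 = 90.85 in; Ȳ = 314762.39/10492.08 = 30.00 in.

X̄ = 90.85 in, Ȳ = 30.00 in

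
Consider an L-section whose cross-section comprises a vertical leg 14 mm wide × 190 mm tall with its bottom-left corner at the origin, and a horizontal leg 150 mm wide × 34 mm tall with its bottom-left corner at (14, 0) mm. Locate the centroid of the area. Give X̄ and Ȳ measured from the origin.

Part | A | x̄ᵢ | ȳᵢ | A·x̄ᵢ | A·ȳᵢ
vertical leg | 2660.00 | 7.00 | 95.00 | 18620.00 | 252700.00
horizontal leg | 5100.00 | 89.00 | 17.00 | 453900.00 | 86700.00
Σ | 7760.00 |  |  | 472520.00 | 339400.00
X̄ = 472520.00 / 7760.00 = 60.89 mm
Ȳ = 339400.00 / 7760.00 = 43.74 mm

X̄ = 60.89 mm, Ȳ = 43.74 mm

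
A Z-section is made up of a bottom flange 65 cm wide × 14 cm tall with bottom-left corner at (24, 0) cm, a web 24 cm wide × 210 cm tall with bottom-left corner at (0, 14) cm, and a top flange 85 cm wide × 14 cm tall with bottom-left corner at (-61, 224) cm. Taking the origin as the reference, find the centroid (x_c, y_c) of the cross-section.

bottom flange: A = 65 × 14 = 910.00, centroid at (56.50, 7.00).
web: A = 24 × 210 = 5040.00, centroid at (12.00, 119.00).
top flange: A = 85 × 14 = 1190.00, centroid at (-18.50, 231.00).
ΣA = 7140.00 cm², ΣAx_c = 89880.00 cm³, ΣAy_c = 881020.00 cm³.
x_c = 89880.00/7140.00 = 12.59 cm; y_c = 881020.00/7140.00 = 123.39 cm.

x_c = 12.59 cm, y_c = 123.39 cm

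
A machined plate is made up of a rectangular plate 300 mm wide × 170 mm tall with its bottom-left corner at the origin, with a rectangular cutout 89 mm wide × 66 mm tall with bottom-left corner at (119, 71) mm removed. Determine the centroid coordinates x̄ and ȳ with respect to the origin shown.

x̄ = 148.24 mm, ȳ = 82.53 mm

plate: A = 300 × 170 = 51000.00, centroid at (150.00, 85.00).
hole: A = −(89 × 66) = -5874.00, centroid at (163.50, 104.00).
ΣA = 45126.00 mm²
ΣAx̄ = (51000.00)(150.00) + (-5874.00)(163.50) = 6689601.00 mm³
ΣAȳ = (51000.00)(85.00) + (-5874.00)(104.00) = 3724104.00 mm³
x̄ = 6689601.00 / 45126.00 = 148.24 mm
ȳ = 3724104.00 / 45126.00 = 82.53 mm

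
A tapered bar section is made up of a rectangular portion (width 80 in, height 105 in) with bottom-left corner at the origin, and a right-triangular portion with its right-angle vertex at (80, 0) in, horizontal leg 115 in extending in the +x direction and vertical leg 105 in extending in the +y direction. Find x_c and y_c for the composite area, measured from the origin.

rectangular portion: A = 80 × 105 = 8400.00, centroid at (40.00, 52.50).
triangular portion: A = ½·115·105 = 6037.50, centroid at (118.33, 35.00).
ΣA = 14437.50 in², ΣAx_c = 1050437.50 in³, ΣAy_c = 652312.50 in³.
x_c = 1050437.50/14437.50 = 72.76 in; y_c = 652312.50/14437.50 = 45.18 in.

x_c = 72.76 in, y_c = 45.18 in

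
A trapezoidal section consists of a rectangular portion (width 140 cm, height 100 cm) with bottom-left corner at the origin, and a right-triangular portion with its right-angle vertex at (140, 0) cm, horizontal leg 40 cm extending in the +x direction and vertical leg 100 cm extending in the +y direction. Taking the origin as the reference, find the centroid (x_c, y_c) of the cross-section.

rectangular portion: A = 140 × 100 = 14000.00, centroid at (70.00, 50.00).
triangular portion: A = ½·40·100 = 2000.00, centroid at (153.33, 33.33).
ΣA = 16000.00 cm²
ΣAx_c = (14000.00)(70.00) + (2000.00)(153.33) = 1286666.67 cm³
ΣAy_c = (14000.00)(50.00) + (2000.00)(33.33) = 766666.67 cm³
x_c = 1286666.67 / 16000.00 = 80.42 cm
y_c = 766666.67 / 16000.00 = 47.92 cm

x_c = 80.42 cm, y_c = 47.92 cm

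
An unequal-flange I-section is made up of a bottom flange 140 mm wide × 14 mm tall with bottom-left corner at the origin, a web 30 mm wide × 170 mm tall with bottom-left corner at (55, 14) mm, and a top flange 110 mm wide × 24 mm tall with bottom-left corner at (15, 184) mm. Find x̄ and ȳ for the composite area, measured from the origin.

x̄ = 70.00 mm, ȳ = 106.81 mm

bottom flange: A = 140 × 14 = 1960.00, centroid at (70.00, 7.00).
web: A = 30 × 170 = 5100.00, centroid at (70.00, 99.00).
top flange: A = 110 × 24 = 2640.00, centroid at (70.00, 196.00).
ΣA = 9700.00 mm²
ΣAx̄ = (1960.00)(70.00) + (5100.00)(70.00) + (2640.00)(70.00) = 679000.00 mm³
ΣAȳ = (1960.00)(7.00) + (5100.00)(99.00) + (2640.00)(196.00) = 1036060.00 mm³
x̄ = 679000.00 / 9700.00 = 70.00 mm
ȳ = 1036060.00 / 9700.00 = 106.81 mm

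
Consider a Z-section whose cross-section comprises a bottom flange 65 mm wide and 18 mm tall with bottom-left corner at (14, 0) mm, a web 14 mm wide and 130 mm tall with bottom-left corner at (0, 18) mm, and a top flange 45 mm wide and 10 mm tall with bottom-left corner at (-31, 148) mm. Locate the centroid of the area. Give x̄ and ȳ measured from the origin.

bottom flange: A = 65 × 18 = 1170.00, centroid at (46.50, 9.00).
web: A = 14 × 130 = 1820.00, centroid at (7.00, 83.00).
top flange: A = 45 × 10 = 450.00, centroid at (-8.50, 153.00).
ΣA = 3440.00 mm², ΣAx̄ = 63320.00 mm³, ΣAȳ = 230440.00 mm³.
x̄ = 63320.00/3440.00 = 18.41 mm; ȳ = 230440.00/3440.00 = 66.99 mm.

x̄ = 18.41 mm, ȳ = 66.99 mm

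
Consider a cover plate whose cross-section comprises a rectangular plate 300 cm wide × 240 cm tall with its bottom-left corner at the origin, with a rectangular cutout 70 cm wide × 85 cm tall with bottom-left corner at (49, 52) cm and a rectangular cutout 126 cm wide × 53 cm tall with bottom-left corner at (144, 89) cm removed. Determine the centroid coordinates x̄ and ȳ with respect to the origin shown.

plate: A = 300 × 240 = 72000.00, centroid at (150.00, 120.00).
hole 1: A = −(70 × 85) = -5950.00, centroid at (84.00, 94.50).
hole 2: A = −(126 × 53) = -6678.00, centroid at (207.00, 115.50).
ΣA = 59372.00 cm²
ΣAx̄ = (72000.00)(150.00) + (-5950.00)(84.00) + (-6678.00)(207.00) = 8917854.00 cm³
ΣAȳ = (72000.00)(120.00) + (-5950.00)(94.50) + (-6678.00)(115.50) = 7306416.00 cm³
x̄ = 8917854.00 / 59372.00 = 150.20 cm
ȳ = 7306416.00 / 59372.00 = 123.06 cm

x̄ = 150.20 cm, ȳ = 123.06 cm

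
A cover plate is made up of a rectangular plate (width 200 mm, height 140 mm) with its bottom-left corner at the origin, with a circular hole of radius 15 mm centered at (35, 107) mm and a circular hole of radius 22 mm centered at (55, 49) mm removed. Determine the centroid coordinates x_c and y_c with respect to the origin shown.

plate: A = 200 × 140 = 28000.00, centroid at (100.00, 70.00).
hole 1: A = −π·15² = -706.86, centroid at (35.00, 107.00).
hole 2: A = −π·22² = -1520.53, centroid at (55.00, 49.00).
ΣA = 25772.61 mm², ΣAx_c = 2691630.76 mm³, ΣAy_c = 1809860.15 mm³.
x_c = 2691630.76/25772.61 = 104.44 mm; y_c = 1809860.15/25772.61 = 70.22 mm.

x_c = 104.44 mm, y_c = 70.22 mm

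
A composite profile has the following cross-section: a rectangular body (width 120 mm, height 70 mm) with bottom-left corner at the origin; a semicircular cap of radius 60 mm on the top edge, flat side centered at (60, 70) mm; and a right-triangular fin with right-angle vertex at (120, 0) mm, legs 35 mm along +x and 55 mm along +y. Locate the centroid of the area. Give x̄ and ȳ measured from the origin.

Part | A | x̄ᵢ | ȳᵢ | A·x̄ᵢ | A·ȳᵢ
rectangular body | 8400.00 | 60.00 | 35.00 | 504000.00 | 294000.00
semicircular top | 5654.87 | 60.00 | 95.46 | 339292.01 | 539840.67
triangular fin | 962.50 | 131.67 | 18.33 | 126729.17 | 17645.83
Σ | 15017.37 |  |  | 970021.17 | 851486.51
x̄ = 970021.17 / 15017.37 = 64.59 mm
ȳ = 851486.51 / 15017.37 = 56.70 mm

x̄ = 64.59 mm, ȳ = 56.70 mm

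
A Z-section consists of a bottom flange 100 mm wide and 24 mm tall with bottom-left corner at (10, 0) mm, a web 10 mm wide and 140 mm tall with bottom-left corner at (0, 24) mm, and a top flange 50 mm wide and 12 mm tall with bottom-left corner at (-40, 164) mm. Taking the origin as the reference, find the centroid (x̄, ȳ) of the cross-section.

bottom flange: A = 100 × 24 = 2400.00, centroid at (60.00, 12.00).
web: A = 10 × 140 = 1400.00, centroid at (5.00, 94.00).
top flange: A = 50 × 12 = 600.00, centroid at (-15.00, 170.00).
ΣA = 4400.00 mm², ΣAx̄ = 142000.00 mm³, ΣAȳ = 262400.00 mm³.
x̄ = 142000.00/4400.00 = 32.27 mm; ȳ = 262400.00/4400.00 = 59.64 mm.

x̄ = 32.27 mm, ȳ = 59.64 mm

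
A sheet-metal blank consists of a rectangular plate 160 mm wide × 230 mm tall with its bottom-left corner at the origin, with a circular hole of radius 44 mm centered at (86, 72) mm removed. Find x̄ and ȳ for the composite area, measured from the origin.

plate: A = 160 × 230 = 36800.00, centroid at (80.00, 115.00).
hole: A = −π·44² = -6082.12, centroid at (86.00, 72.00).
ΣA = 30717.88 mm²
ΣAx̄ = (36800.00)(80.00) + (-6082.12)(86.00) = 2420937.39 mm³
ΣAȳ = (36800.00)(115.00) + (-6082.12)(72.00) = 3794087.12 mm³
x̄ = 2420937.39 / 30717.88 = 78.81 mm
ȳ = 3794087.12 / 30717.88 = 123.51 mm

x̄ = 78.81 mm, ȳ = 123.51 mm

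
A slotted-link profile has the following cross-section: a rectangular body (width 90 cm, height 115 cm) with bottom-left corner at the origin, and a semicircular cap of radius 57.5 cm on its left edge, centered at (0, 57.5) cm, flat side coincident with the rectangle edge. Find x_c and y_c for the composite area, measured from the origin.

x_c = 21.81 cm, y_c = 57.50 cm

Part | A | x̄ᵢ | ȳᵢ | A·x̄ᵢ | A·ȳᵢ
rectangular body | 10350.00 | 45.00 | 57.50 | 465750.00 | 595125.00
semicircular end | 5193.45 | -24.40 | 57.50 | -126739.58 | 298623.11
Σ | 15543.45 |  |  | 339010.42 | 893748.11
x_c = 339010.42 / 15543.45 = 21.81 cm
y_c = 893748.11 / 15543.45 = 57.50 cm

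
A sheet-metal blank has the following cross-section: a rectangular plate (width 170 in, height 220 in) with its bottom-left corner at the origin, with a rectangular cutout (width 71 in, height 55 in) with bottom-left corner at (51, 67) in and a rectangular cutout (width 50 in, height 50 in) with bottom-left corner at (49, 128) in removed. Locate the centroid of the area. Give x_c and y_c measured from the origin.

plate: A = 170 × 220 = 37400.00, centroid at (85.00, 110.00).
hole 1: A = −(71 × 55) = -3905.00, centroid at (86.50, 94.50).
hole 2: A = −(50 × 50) = -2500.00, centroid at (74.00, 153.00).
ΣA = 30995.00 in²
ΣAx_c = (37400.00)(85.00) + (-3905.00)(86.50) + (-2500.00)(74.00) = 2656217.50 in³
ΣAy_c = (37400.00)(110.00) + (-3905.00)(94.50) + (-2500.00)(153.00) = 3362477.50 in³
x_c = 2656217.50 / 30995.00 = 85.70 in
y_c = 3362477.50 / 30995.00 = 108.48 in

x_c = 85.70 in, y_c = 108.48 in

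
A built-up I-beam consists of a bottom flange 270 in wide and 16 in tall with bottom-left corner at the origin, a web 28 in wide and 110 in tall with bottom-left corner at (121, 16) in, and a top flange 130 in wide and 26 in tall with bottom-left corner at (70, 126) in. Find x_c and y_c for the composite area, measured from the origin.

x_c = 135.00 in, y_c = 67.07 in

bottom flange: A = 270 × 16 = 4320.00, centroid at (135.00, 8.00).
web: A = 28 × 110 = 3080.00, centroid at (135.00, 71.00).
top flange: A = 130 × 26 = 3380.00, centroid at (135.00, 139.00).
ΣA = 10780.00 in², ΣAx_c = 1455300.00 in³, ΣAy_c = 723060.00 in³.
x_c = 1455300.00/10780.00 = 135.00 in; y_c = 723060.00/10780.00 = 67.07 in.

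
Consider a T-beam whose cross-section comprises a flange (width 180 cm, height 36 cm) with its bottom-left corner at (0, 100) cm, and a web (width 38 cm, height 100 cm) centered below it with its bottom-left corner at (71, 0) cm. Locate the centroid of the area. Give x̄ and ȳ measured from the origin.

Part | A | x̄ᵢ | ȳᵢ | A·x̄ᵢ | A·ȳᵢ
web | 3800.00 | 90.00 | 50.00 | 342000.00 | 190000.00
flange | 6480.00 | 90.00 | 118.00 | 583200.00 | 764640.00
Σ | 10280.00 |  |  | 925200.00 | 954640.00
x̄ = 925200.00 / 10280.00 = 90.00 cm
ȳ = 954640.00 / 10280.00 = 92.86 cm

x̄ = 90.00 cm, ȳ = 92.86 cm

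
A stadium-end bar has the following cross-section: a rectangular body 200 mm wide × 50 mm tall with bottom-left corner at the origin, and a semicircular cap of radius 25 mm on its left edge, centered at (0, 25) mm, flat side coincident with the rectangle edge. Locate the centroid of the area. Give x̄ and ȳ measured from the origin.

x̄ = 90.11 mm, ȳ = 25.00 mm

rectangular body: A = 200 × 50 = 10000.00, centroid at (100.00, 25.00).
semicircular end: A = ½π·25² = 981.75, centroid at (-10.61, 25.00).
ΣA = 10981.75 mm²
ΣAx̄ = (10000.00)(100.00) + (981.75)(-10.61) = 989583.33 mm³
ΣAȳ = (10000.00)(25.00) + (981.75)(25.00) = 274543.69 mm³
x̄ = 989583.33 / 10981.75 = 90.11 mm
ȳ = 274543.69 / 10981.75 = 25.00 mm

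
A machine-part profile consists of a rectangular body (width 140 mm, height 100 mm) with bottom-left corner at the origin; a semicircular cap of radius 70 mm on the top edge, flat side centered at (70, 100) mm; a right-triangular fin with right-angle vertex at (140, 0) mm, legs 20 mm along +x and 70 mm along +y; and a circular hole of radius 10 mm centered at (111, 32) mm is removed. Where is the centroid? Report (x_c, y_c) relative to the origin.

rectangular body: A = 140 × 100 = 14000.00, centroid at (70.00, 50.00).
semicircular top: A = ½π·70² = 7696.90, centroid at (70.00, 129.71).
triangular fin: A = ½·20·70 = 700.00, centroid at (146.67, 23.33).
hole: A = −π·10² = -314.16, centroid at (111.00, 32.00).
ΣA = 22082.74 mm²
ΣAx_c = (14000.00)(70.00) + (7696.90)(70.00) + (700.00)(146.67) + (-314.16)(111.00) = 1586578.13 mm³
ΣAy_c = (14000.00)(50.00) + (7696.90)(129.71) + (700.00)(23.33) + (-314.16)(32.00) = 1704637.10 mm³
x_c = 1586578.13 / 22082.74 = 71.85 mm
y_c = 1704637.10 / 22082.74 = 77.19 mm

x_c = 71.85 mm, y_c = 77.19 mm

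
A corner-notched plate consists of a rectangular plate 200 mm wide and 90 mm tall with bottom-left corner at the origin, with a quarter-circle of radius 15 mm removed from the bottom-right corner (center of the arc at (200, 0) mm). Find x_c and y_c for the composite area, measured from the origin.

x_c = 99.07 mm, y_c = 45.38 mm

Part | A | x̄ᵢ | ȳᵢ | A·x̄ᵢ | A·ȳᵢ
plate | 18000.00 | 100.00 | 45.00 | 1800000.00 | 810000.00
removed quarter-circle | -176.71 | 193.63 | 6.37 | -34217.92 | -1125.00
Σ | 17823.29 |  |  | 1765782.08 | 808875.00
x_c = 1765782.08 / 17823.29 = 99.07 mm
y_c = 808875.00 / 17823.29 = 45.38 mm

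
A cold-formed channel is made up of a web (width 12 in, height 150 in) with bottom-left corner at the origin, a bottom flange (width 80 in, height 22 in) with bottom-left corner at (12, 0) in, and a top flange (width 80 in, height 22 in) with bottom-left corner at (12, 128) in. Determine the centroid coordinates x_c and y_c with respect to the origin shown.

web: A = 12 × 150 = 1800.00, centroid at (6.00, 75.00).
bottom flange: A = 80 × 22 = 1760.00, centroid at (52.00, 11.00).
top flange: A = 80 × 22 = 1760.00, centroid at (52.00, 139.00).
ΣA = 5320.00 in²
ΣAx_c = (1800.00)(6.00) + (1760.00)(52.00) + (1760.00)(52.00) = 193840.00 in³
ΣAy_c = (1800.00)(75.00) + (1760.00)(11.00) + (1760.00)(139.00) = 399000.00 in³
x_c = 193840.00 / 5320.00 = 36.44 in
y_c = 399000.00 / 5320.00 = 75.00 in

x_c = 36.44 in, y_c = 75.00 in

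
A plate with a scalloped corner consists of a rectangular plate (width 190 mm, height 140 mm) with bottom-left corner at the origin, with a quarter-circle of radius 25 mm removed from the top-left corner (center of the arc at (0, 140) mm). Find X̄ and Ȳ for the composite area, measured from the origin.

X̄ = 96.59 mm, Ȳ = 68.88 mm

plate: A = 190 × 140 = 26600.00, centroid at (95.00, 70.00).
removed quarter-circle: A = −¼π·25² = -490.87, centroid at (10.61, 129.39).
ΣA = 26109.13 mm², ΣAX̄ = 2521791.67 mm³, ΣAȲ = 1798485.99 mm³.
X̄ = 2521791.67/26109.13 = 96.59 mm; Ȳ = 1798485.99/26109.13 = 68.88 mm.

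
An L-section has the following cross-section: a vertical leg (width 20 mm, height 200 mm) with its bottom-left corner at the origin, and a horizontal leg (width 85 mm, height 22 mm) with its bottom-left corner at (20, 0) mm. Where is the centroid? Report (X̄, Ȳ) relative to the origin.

vertical leg: A = 20 × 200 = 4000.00, centroid at (10.00, 100.00).
horizontal leg: A = 85 × 22 = 1870.00, centroid at (62.50, 11.00).
ΣA = 5870.00 mm²
ΣAX̄ = (4000.00)(10.00) + (1870.00)(62.50) = 156875.00 mm³
ΣAȲ = (4000.00)(100.00) + (1870.00)(11.00) = 420570.00 mm³
X̄ = 156875.00 / 5870.00 = 26.72 mm
Ȳ = 420570.00 / 5870.00 = 71.65 mm

X̄ = 26.72 mm, Ȳ = 71.65 mm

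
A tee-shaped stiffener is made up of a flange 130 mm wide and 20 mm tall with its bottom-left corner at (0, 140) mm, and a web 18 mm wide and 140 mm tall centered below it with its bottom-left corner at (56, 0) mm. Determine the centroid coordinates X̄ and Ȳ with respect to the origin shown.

web: A = 18 × 140 = 2520.00, centroid at (65.00, 70.00).
flange: A = 130 × 20 = 2600.00, centroid at (65.00, 150.00).
ΣA = 5120.00 mm², ΣAX̄ = 332800.00 mm³, ΣAȲ = 566400.00 mm³.
X̄ = 332800.00/5120.00 = 65.00 mm; Ȳ = 566400.00/5120.00 = 110.62 mm.

X̄ = 65.00 mm, Ȳ = 110.62 mm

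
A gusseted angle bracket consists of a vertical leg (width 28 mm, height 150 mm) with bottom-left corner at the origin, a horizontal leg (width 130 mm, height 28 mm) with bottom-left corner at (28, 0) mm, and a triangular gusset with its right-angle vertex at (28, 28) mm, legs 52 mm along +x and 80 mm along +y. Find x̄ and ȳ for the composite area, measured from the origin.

x̄ = 49.56 mm, ȳ = 48.35 mm

vertical leg: A = 28 × 150 = 4200.00, centroid at (14.00, 75.00).
horizontal leg: A = 130 × 28 = 3640.00, centroid at (93.00, 14.00).
gusset: A = ½·52·80 = 2080.00, centroid at (45.33, 54.67).
ΣA = 9920.00 mm², ΣAx̄ = 491613.33 mm³, ΣAȳ = 479666.67 mm³.
x̄ = 491613.33/9920.00 = 49.56 mm; ȳ = 479666.67/9920.00 = 48.35 mm.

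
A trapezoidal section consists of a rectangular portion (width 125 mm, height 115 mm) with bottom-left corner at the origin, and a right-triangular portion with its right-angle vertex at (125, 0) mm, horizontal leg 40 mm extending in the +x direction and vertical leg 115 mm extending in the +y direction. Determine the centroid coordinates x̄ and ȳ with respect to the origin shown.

x̄ = 72.96 mm, ȳ = 54.86 mm

Part | A | x̄ᵢ | ȳᵢ | A·x̄ᵢ | A·ȳᵢ
rectangular portion | 14375.00 | 62.50 | 57.50 | 898437.50 | 826562.50
triangular portion | 2300.00 | 138.33 | 38.33 | 318166.67 | 88166.67
Σ | 16675.00 |  |  | 1216604.17 | 914729.17
x̄ = 1216604.17 / 16675.00 = 72.96 mm
ȳ = 914729.17 / 16675.00 = 54.86 mm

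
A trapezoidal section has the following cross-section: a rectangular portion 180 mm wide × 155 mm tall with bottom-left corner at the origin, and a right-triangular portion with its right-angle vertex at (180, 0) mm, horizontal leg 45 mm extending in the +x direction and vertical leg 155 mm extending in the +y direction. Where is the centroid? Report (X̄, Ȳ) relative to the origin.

rectangular portion: A = 180 × 155 = 27900.00, centroid at (90.00, 77.50).
triangular portion: A = ½·45·155 = 3487.50, centroid at (195.00, 51.67).
ΣA = 31387.50 mm², ΣAX̄ = 3191062.50 mm³, ΣAȲ = 2342437.50 mm³.
X̄ = 3191062.50/31387.50 = 101.67 mm; Ȳ = 2342437.50/31387.50 = 74.63 mm.

X̄ = 101.67 mm, Ȳ = 74.63 mm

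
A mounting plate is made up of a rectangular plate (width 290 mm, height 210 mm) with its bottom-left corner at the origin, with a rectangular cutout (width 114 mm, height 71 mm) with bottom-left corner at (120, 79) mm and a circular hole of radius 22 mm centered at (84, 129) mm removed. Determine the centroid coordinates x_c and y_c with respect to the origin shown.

plate: A = 290 × 210 = 60900.00, centroid at (145.00, 105.00).
hole 1: A = −(114 × 71) = -8094.00, centroid at (177.00, 114.50).
hole 2: A = −π·22² = -1520.53, centroid at (84.00, 129.00).
ΣA = 51285.47 mm², ΣAx_c = 7270137.41 mm³, ΣAy_c = 5271588.52 mm³.
x_c = 7270137.41/51285.47 = 141.76 mm; y_c = 5271588.52/51285.47 = 102.79 mm.

x_c = 141.76 mm, y_c = 102.79 mm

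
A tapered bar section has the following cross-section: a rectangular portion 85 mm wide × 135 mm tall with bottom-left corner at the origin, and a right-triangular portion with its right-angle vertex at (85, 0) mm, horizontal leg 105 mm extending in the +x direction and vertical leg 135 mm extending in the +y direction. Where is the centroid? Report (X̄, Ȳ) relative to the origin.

rectangular portion: A = 85 × 135 = 11475.00, centroid at (42.50, 67.50).
triangular portion: A = ½·105·135 = 7087.50, centroid at (120.00, 45.00).
ΣA = 18562.50 mm²
ΣAX̄ = (11475.00)(42.50) + (7087.50)(120.00) = 1338187.50 mm³
ΣAȲ = (11475.00)(67.50) + (7087.50)(45.00) = 1093500.00 mm³
X̄ = 1338187.50 / 18562.50 = 72.09 mm
Ȳ = 1093500.00 / 18562.50 = 58.91 mm

X̄ = 72.09 mm, Ȳ = 58.91 mm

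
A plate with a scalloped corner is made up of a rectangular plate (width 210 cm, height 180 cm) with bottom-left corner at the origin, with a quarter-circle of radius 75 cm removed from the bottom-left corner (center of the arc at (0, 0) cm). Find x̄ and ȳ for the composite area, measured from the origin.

plate: A = 210 × 180 = 37800.00, centroid at (105.00, 90.00).
removed quarter-circle: A = −¼π·75² = -4417.86, centroid at (31.83, 31.83).
ΣA = 33382.14 cm², ΣAx̄ = 3828375.00 cm³, ΣAȳ = 3261375.00 cm³.
x̄ = 3828375.00/33382.14 = 114.68 cm; ȳ = 3261375.00/33382.14 = 97.70 cm.

x̄ = 114.68 cm, ȳ = 97.70 cm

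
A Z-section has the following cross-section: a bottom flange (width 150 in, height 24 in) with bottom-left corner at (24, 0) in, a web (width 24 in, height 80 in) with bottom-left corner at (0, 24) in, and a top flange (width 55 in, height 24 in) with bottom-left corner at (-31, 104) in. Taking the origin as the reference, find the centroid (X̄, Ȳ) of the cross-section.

Part | A | x̄ᵢ | ȳᵢ | A·x̄ᵢ | A·ȳᵢ
bottom flange | 3600.00 | 99.00 | 12.00 | 356400.00 | 43200.00
web | 1920.00 | 12.00 | 64.00 | 23040.00 | 122880.00
top flange | 1320.00 | -3.50 | 116.00 | -4620.00 | 153120.00
Σ | 6840.00 |  |  | 374820.00 | 319200.00
X̄ = 374820.00 / 6840.00 = 54.80 in
Ȳ = 319200.00 / 6840.00 = 46.67 in

X̄ = 54.80 in, Ȳ = 46.67 in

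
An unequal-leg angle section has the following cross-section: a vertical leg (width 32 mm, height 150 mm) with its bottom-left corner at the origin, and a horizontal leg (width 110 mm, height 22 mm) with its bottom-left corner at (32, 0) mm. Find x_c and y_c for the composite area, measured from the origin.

vertical leg: A = 32 × 150 = 4800.00, centroid at (16.00, 75.00).
horizontal leg: A = 110 × 22 = 2420.00, centroid at (87.00, 11.00).
ΣA = 7220.00 mm², ΣAx_c = 287340.00 mm³, ΣAy_c = 386620.00 mm³.
x_c = 287340.00/7220.00 = 39.80 mm; y_c = 386620.00/7220.00 = 53.55 mm.

x_c = 39.80 mm, y_c = 53.55 mm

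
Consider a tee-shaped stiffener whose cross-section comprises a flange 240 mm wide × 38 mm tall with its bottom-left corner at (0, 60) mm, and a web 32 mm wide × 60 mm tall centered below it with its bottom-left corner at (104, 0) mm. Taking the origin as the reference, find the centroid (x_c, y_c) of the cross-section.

x_c = 120.00 mm, y_c = 70.48 mm

web: A = 32 × 60 = 1920.00, centroid at (120.00, 30.00).
flange: A = 240 × 38 = 9120.00, centroid at (120.00, 79.00).
ΣA = 11040.00 mm²
ΣAx_c = (1920.00)(120.00) + (9120.00)(120.00) = 1324800.00 mm³
ΣAy_c = (1920.00)(30.00) + (9120.00)(79.00) = 778080.00 mm³
x_c = 1324800.00 / 11040.00 = 120.00 mm
y_c = 778080.00 / 11040.00 = 70.48 mm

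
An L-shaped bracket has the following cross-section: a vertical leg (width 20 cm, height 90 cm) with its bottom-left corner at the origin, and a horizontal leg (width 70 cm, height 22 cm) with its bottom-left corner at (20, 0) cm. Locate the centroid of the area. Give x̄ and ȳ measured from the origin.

vertical leg: A = 20 × 90 = 1800.00, centroid at (10.00, 45.00).
horizontal leg: A = 70 × 22 = 1540.00, centroid at (55.00, 11.00).
ΣA = 3340.00 cm²
ΣAx̄ = (1800.00)(10.00) + (1540.00)(55.00) = 102700.00 cm³
ΣAȳ = (1800.00)(45.00) + (1540.00)(11.00) = 97940.00 cm³
x̄ = 102700.00 / 3340.00 = 30.75 cm
ȳ = 97940.00 / 3340.00 = 29.32 cm

x̄ = 30.75 cm, ȳ = 29.32 cm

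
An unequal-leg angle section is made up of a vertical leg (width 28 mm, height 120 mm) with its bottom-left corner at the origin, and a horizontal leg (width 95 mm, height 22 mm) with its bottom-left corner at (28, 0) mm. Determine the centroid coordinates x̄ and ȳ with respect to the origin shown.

vertical leg: A = 28 × 120 = 3360.00, centroid at (14.00, 60.00).
horizontal leg: A = 95 × 22 = 2090.00, centroid at (75.50, 11.00).
ΣA = 5450.00 mm², ΣAx̄ = 204835.00 mm³, ΣAȳ = 224590.00 mm³.
x̄ = 204835.00/5450.00 = 37.58 mm; ȳ = 224590.00/5450.00 = 41.21 mm.

x̄ = 37.58 mm, ȳ = 41.21 mm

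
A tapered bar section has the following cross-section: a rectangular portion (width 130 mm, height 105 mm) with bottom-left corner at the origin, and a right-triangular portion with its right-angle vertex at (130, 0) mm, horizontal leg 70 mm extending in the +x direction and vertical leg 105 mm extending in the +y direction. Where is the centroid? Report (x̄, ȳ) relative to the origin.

Part | A | x̄ᵢ | ȳᵢ | A·x̄ᵢ | A·ȳᵢ
rectangular portion | 13650.00 | 65.00 | 52.50 | 887250.00 | 716625.00
triangular portion | 3675.00 | 153.33 | 35.00 | 563500.00 | 128625.00
Σ | 17325.00 |  |  | 1450750.00 | 845250.00
x̄ = 1450750.00 / 17325.00 = 83.74 mm
ȳ = 845250.00 / 17325.00 = 48.79 mm

x̄ = 83.74 mm, ȳ = 48.79 mm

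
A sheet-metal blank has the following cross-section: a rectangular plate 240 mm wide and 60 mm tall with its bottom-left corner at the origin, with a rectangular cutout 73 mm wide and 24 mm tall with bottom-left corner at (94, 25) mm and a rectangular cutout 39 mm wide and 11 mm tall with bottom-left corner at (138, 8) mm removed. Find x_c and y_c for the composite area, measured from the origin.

Part | A | x̄ᵢ | ȳᵢ | A·x̄ᵢ | A·ȳᵢ
plate | 14400.00 | 120.00 | 30.00 | 1728000.00 | 432000.00
hole 1 | -1752.00 | 130.50 | 37.00 | -228636.00 | -64824.00
hole 2 | -429.00 | 157.50 | 13.50 | -67567.50 | -5791.50
Σ | 12219.00 |  |  | 1431796.50 | 361384.50
x_c = 1431796.50 / 12219.00 = 117.18 mm
y_c = 361384.50 / 12219.00 = 29.58 mm

x_c = 117.18 mm, y_c = 29.58 mm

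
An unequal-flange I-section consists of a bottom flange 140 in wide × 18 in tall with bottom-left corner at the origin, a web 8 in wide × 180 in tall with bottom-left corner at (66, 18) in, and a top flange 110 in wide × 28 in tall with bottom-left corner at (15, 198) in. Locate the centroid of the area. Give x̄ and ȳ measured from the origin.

x̄ = 70.00 in, ȳ = 118.06 in

Part | A | x̄ᵢ | ȳᵢ | A·x̄ᵢ | A·ȳᵢ
bottom flange | 2520.00 | 70.00 | 9.00 | 176400.00 | 22680.00
web | 1440.00 | 70.00 | 108.00 | 100800.00 | 155520.00
top flange | 3080.00 | 70.00 | 212.00 | 215600.00 | 652960.00
Σ | 7040.00 |  |  | 492800.00 | 831160.00
x̄ = 492800.00 / 7040.00 = 70.00 in
ȳ = 831160.00 / 7040.00 = 118.06 in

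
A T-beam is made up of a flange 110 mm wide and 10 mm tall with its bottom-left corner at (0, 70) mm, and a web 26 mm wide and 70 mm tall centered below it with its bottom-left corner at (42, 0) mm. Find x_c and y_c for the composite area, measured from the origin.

Part | A | x̄ᵢ | ȳᵢ | A·x̄ᵢ | A·ȳᵢ
web | 1820.00 | 55.00 | 35.00 | 100100.00 | 63700.00
flange | 1100.00 | 55.00 | 75.00 | 60500.00 | 82500.00
Σ | 2920.00 |  |  | 160600.00 | 146200.00
x_c = 160600.00 / 2920.00 = 55.00 mm
y_c = 146200.00 / 2920.00 = 50.07 mm

x_c = 55.00 mm, y_c = 50.07 mm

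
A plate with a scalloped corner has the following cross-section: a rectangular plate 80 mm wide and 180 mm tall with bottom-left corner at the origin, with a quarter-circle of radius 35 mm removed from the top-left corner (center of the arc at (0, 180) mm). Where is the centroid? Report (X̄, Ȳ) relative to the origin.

X̄ = 41.80 mm, Ȳ = 84.62 mm

plate: A = 80 × 180 = 14400.00, centroid at (40.00, 90.00).
removed quarter-circle: A = −¼π·35² = -962.11, centroid at (14.85, 165.15).
ΣA = 13437.89 mm², ΣAX̄ = 561708.33 mm³, ΣAȲ = 1137111.37 mm³.
X̄ = 561708.33/13437.89 = 41.80 mm; Ȳ = 1137111.37/13437.89 = 84.62 mm.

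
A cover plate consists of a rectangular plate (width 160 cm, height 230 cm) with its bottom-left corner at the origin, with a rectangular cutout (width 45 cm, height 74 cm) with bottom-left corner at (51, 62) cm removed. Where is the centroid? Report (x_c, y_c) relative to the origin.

Part | A | x̄ᵢ | ȳᵢ | A·x̄ᵢ | A·ȳᵢ
plate | 36800.00 | 80.00 | 115.00 | 2944000.00 | 4232000.00
hole | -3330.00 | 73.50 | 99.00 | -244755.00 | -329670.00
Σ | 33470.00 |  |  | 2699245.00 | 3902330.00
x_c = 2699245.00 / 33470.00 = 80.65 cm
y_c = 3902330.00 / 33470.00 = 116.59 cm

x_c = 80.65 cm, y_c = 116.59 cm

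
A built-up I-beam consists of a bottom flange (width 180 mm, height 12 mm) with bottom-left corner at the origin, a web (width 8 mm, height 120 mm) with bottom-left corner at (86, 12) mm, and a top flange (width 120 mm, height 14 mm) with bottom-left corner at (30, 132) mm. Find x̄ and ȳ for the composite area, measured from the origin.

bottom flange: A = 180 × 12 = 2160.00, centroid at (90.00, 6.00).
web: A = 8 × 120 = 960.00, centroid at (90.00, 72.00).
top flange: A = 120 × 14 = 1680.00, centroid at (90.00, 139.00).
ΣA = 4800.00 mm², ΣAx̄ = 432000.00 mm³, ΣAȳ = 315600.00 mm³.
x̄ = 432000.00/4800.00 = 90.00 mm; ȳ = 315600.00/4800.00 = 65.75 mm.

x̄ = 90.00 mm, ȳ = 65.75 mm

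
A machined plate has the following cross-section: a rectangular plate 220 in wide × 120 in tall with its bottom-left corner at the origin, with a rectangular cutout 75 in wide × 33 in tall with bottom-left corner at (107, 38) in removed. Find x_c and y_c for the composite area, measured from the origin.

plate: A = 220 × 120 = 26400.00, centroid at (110.00, 60.00).
hole: A = −(75 × 33) = -2475.00, centroid at (144.50, 54.50).
ΣA = 23925.00 in²
ΣAx_c = (26400.00)(110.00) + (-2475.00)(144.50) = 2546362.50 in³
ΣAy_c = (26400.00)(60.00) + (-2475.00)(54.50) = 1449112.50 in³
x_c = 2546362.50 / 23925.00 = 106.43 in
y_c = 1449112.50 / 23925.00 = 60.57 in

x_c = 106.43 in, y_c = 60.57 in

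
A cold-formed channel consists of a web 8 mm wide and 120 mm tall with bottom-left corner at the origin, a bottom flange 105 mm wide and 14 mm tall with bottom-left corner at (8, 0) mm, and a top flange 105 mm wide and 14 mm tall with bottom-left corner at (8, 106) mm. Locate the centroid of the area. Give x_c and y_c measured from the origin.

Part | A | x̄ᵢ | ȳᵢ | A·x̄ᵢ | A·ȳᵢ
web | 960.00 | 4.00 | 60.00 | 3840.00 | 57600.00
bottom flange | 1470.00 | 60.50 | 7.00 | 88935.00 | 10290.00
top flange | 1470.00 | 60.50 | 113.00 | 88935.00 | 166110.00
Σ | 3900.00 |  |  | 181710.00 | 234000.00
x_c = 181710.00 / 3900.00 = 46.59 mm
y_c = 234000.00 / 3900.00 = 60.00 mm

x_c = 46.59 mm, y_c = 60.00 mm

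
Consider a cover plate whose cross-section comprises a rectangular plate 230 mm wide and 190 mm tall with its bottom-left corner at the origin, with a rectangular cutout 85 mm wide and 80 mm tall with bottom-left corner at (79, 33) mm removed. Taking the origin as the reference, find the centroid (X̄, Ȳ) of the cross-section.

Part | A | x̄ᵢ | ȳᵢ | A·x̄ᵢ | A·ȳᵢ
plate | 43700.00 | 115.00 | 95.00 | 5025500.00 | 4151500.00
hole | -6800.00 | 121.50 | 73.00 | -826200.00 | -496400.00
Σ | 36900.00 |  |  | 4199300.00 | 3655100.00
X̄ = 4199300.00 / 36900.00 = 113.80 mm
Ȳ = 3655100.00 / 36900.00 = 99.05 mm

X̄ = 113.80 mm, Ȳ = 99.05 mm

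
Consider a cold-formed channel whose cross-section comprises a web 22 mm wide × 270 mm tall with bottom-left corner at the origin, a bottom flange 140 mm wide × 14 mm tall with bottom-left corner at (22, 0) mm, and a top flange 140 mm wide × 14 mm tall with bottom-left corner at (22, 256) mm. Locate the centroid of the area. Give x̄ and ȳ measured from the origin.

x̄ = 43.20 mm, ȳ = 135.00 mm

Part | A | x̄ᵢ | ȳᵢ | A·x̄ᵢ | A·ȳᵢ
web | 5940.00 | 11.00 | 135.00 | 65340.00 | 801900.00
bottom flange | 1960.00 | 92.00 | 7.00 | 180320.00 | 13720.00
top flange | 1960.00 | 92.00 | 263.00 | 180320.00 | 515480.00
Σ | 9860.00 |  |  | 425980.00 | 1331100.00
x̄ = 425980.00 / 9860.00 = 43.20 mm
ȳ = 1331100.00 / 9860.00 = 135.00 mm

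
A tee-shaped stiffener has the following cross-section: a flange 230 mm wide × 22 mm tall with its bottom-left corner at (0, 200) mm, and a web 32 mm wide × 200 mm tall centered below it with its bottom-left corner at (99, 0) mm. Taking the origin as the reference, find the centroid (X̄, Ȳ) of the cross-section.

X̄ = 115.00 mm, Ȳ = 149.01 mm

Part | A | x̄ᵢ | ȳᵢ | A·x̄ᵢ | A·ȳᵢ
web | 6400.00 | 115.00 | 100.00 | 736000.00 | 640000.00
flange | 5060.00 | 115.00 | 211.00 | 581900.00 | 1067660.00
Σ | 11460.00 |  |  | 1317900.00 | 1707660.00
X̄ = 1317900.00 / 11460.00 = 115.00 mm
Ȳ = 1707660.00 / 11460.00 = 149.01 mm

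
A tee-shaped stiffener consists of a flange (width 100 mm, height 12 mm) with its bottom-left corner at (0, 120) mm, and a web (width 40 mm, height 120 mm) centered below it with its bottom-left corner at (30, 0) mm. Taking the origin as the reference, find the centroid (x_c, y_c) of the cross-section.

web: A = 40 × 120 = 4800.00, centroid at (50.00, 60.00).
flange: A = 100 × 12 = 1200.00, centroid at (50.00, 126.00).
ΣA = 6000.00 mm²
ΣAx_c = (4800.00)(50.00) + (1200.00)(50.00) = 300000.00 mm³
ΣAy_c = (4800.00)(60.00) + (1200.00)(126.00) = 439200.00 mm³
x_c = 300000.00 / 6000.00 = 50.00 mm
y_c = 439200.00 / 6000.00 = 73.20 mm

x_c = 50.00 mm, y_c = 73.20 mm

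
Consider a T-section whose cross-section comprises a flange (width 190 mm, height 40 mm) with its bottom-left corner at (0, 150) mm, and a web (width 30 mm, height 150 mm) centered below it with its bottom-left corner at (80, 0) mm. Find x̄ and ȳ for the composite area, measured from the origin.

x̄ = 95.00 mm, ȳ = 134.67 mm

Part | A | x̄ᵢ | ȳᵢ | A·x̄ᵢ | A·ȳᵢ
web | 4500.00 | 95.00 | 75.00 | 427500.00 | 337500.00
flange | 7600.00 | 95.00 | 170.00 | 722000.00 | 1292000.00
Σ | 12100.00 |  |  | 1149500.00 | 1629500.00
x̄ = 1149500.00 / 12100.00 = 95.00 mm
ȳ = 1629500.00 / 12100.00 = 134.67 mm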